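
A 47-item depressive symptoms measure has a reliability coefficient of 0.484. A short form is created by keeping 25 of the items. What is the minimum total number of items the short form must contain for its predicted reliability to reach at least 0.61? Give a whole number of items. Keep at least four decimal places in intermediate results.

Short-form reliability: n = 25/47 = 0.5319; r_25 = n·r/(1+(n−1)r) ≈ 0.3329
Then solve for n' with r_old = 0.3329, r_target = 0.61: n' = 0.61(1 − 0.3329)/[0.3329(1 − 0.61)] = 3.1343
Items = 3.1343 × 25 ≈ 78.36 → 79

79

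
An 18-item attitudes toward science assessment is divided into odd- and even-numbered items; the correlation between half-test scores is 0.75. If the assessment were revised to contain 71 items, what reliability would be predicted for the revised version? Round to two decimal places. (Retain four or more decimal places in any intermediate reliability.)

0.96

Full-test reliability from the split-half r: r_full = 2(0.75)/(1 + 0.75) = 0.8571
Length factor from 18 to 71 items: n = 71/18 = 3.9444
r_new = n·r_full / (1 + (n − 1)·r_full) = 3.3807 / 3.5236 ≈ 0.9594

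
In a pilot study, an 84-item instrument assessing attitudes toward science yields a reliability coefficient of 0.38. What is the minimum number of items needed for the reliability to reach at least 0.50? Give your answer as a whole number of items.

138

Spearman-Brown solved for the length factor n:
n = r*(1 − r) / [ r (1 − r*) ]
n = [0.50 × 0.62] / [0.38 × 0.50]
n = 0.3100 / 0.1900 ≈ 1.6316
1.6316 × 84 = 137.05 → 138 items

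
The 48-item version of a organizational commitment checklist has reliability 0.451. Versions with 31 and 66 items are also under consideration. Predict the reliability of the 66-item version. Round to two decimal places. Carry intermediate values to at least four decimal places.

0.53

The 31-item form is not needed; work directly from the 48-item form with n = 66/48 = 1.3750.
r_{66} = n·r / (1 + (n − 1)·r) = 0.6201 / 1.1691 ≈ 0.5304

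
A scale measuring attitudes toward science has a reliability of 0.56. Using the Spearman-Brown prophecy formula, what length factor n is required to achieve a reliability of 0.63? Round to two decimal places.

1.34

Invert Spearman-Brown to solve for n:
n = r_target (1 − r_old) / [ r_old (1 − r_target) ]
n = [0.63 × 0.44] / [0.56 × 0.37]
n = 0.2772 / 0.2072 ≈ 1.3378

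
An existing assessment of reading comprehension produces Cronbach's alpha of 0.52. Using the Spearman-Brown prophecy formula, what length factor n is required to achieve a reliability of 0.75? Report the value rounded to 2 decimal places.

Rearranging the Spearman-Brown formula for n,
n = r_target (1 − r_old) / [ r_old (1 − r_target) ]
n = [0.75 × 0.48] / [0.52 × 0.25]
  = 0.3600 / 0.1300 = 2.7692

2.77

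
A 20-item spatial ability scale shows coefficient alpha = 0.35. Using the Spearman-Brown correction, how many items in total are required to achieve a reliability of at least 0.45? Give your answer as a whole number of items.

Rearranging the Spearman-Brown formula for n,
n = r*(1 − r) / [ r (1 − r*) ]
n = [0.45 × 0.65] / [0.35 × 0.55]
  = 0.2925 / 0.1925 = 1.5195
Items needed = n × 20 = 1.5195 × 20 ≈ 30.39 → round up to 31

31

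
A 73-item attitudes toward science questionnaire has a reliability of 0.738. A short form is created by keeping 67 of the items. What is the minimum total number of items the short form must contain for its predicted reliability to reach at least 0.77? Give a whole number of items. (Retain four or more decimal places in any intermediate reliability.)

87

First, r for the 67-item form: n = 67/73 = 0.9178, so r_67 = 0.9178·0.738/(1 + (0.9178 − 1)·0.738) = 0.7211
Then solve for n' with r_old = 0.7211, r_target = 0.77: n' = 0.77(1 − 0.7211)/[0.7211(1 − 0.77)] = 1.2948
Total items = 1.2948 × 67 = 86.75, rounded up to 87.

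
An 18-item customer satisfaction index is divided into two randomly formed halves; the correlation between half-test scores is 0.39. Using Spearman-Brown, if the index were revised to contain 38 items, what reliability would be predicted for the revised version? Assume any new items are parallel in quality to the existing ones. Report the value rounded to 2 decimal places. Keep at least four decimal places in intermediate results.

Spearman-Brown correction (n = 2): r_full = 2·0.39/(1 + 0.39) = 0.5612
Length factor from 18 to 38 items: n = 38/18 = 2.1111
r_new = n·r_full / (1 + (n − 1)·r_full) = 1.1847 / 1.6235 ≈ 0.7297

0.73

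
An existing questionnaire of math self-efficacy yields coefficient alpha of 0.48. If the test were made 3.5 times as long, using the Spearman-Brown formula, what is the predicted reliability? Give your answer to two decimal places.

r_new = (3.5 × 0.48) / (1 + (3.5 − 1) × 0.48)
r_new = 1.6800 / 2.2000 ≈ 0.7636

0.76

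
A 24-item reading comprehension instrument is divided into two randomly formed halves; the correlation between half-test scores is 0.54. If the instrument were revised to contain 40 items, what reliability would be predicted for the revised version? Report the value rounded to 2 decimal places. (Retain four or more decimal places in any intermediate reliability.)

0.80

Full-test reliability from the split-half r: r_full = 2(0.54)/(1 + 0.54) = 0.7013
Then adjust to 40 items: n = 40/24 = 1.6667
r_new = n·r_full / (1 + (n − 1)·r_full) = 1.1689 / 1.4676 ≈ 0.7965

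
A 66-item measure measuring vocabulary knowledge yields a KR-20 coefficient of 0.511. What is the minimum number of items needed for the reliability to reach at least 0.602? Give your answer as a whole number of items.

n = 0.602(1 − 0.511) / [0.511(1 − 0.602)]
  = 0.294378 / 0.203378 = 1.4474
1.4474 × 66 = 95.53 → 96 items

96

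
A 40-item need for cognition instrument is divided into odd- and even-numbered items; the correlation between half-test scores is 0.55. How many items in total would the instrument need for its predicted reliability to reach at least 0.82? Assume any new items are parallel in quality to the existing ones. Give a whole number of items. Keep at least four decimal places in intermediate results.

r_full = 2(0.55)/(1 + 0.55) = 0.7097
Solve Spearman-Brown for n: n = 0.82(1 − 0.7097) / [0.7097(1 − 0.82)] = 1.8634
Required items = 1.8634 × 40 = 74.54, so 75 items.

75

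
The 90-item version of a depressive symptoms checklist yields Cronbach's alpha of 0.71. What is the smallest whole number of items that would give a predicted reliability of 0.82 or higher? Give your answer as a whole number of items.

Rearranging the Spearman-Brown formula for n,
n = r_target (1 − r_old) / [ r_old (1 − r_target) ]
n = 0.82(1 − 0.71) / [0.71(1 − 0.82)]
  = 0.2378 / 0.1278 = 1.8607
Items needed = n × 90 = 1.8607 × 90 ≈ 167.46 → round up to 168

168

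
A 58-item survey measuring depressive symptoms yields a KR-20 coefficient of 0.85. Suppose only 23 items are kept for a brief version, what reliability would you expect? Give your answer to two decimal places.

n = 23/58 = 0.3966
Spearman-Brown: r_new = n·r / (1 + (n − 1)·r)
r_new = 0.3966·0.85 / [1 + (0.3966 − 1)·0.85]
     = 0.3371 / 0.4871 = 0.6921

0.69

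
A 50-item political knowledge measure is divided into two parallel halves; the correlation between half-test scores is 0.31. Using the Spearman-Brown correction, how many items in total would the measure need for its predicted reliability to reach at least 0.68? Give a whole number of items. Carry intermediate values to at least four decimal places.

r_full = 2(0.31)/(1 + 0.31) = 0.4733
Solve Spearman-Brown for n: n = 0.68(1 − 0.4733) / [0.4733(1 − 0.68)] = 2.3648
Items = 2.3648 × 50 ≈ 118.24 → 119

119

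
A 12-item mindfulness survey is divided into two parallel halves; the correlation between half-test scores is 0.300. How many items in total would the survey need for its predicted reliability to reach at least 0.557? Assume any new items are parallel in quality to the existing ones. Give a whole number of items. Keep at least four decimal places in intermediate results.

r_full = 2(0.300)/(1 + 0.300) = 0.4615
Solve Spearman-Brown for n: n = 0.557(1 − 0.4615) / [0.4615(1 − 0.557)] = 1.4671
Items = 1.4671 × 12 ≈ 17.61 → 18

18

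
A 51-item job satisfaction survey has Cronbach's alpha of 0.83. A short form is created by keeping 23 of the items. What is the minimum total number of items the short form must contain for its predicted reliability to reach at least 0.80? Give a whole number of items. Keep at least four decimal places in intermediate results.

42

First, r for the 23-item form: n = 23/51 = 0.4510, so r_23 = 0.4510·0.83/(1 + (0.4510 − 1)·0.83) = 0.6877
Length factor from the short form to reach 0.80: n' = 0.80(1 − 0.6877) / [0.6877(1 − 0.80)] ≈ 1.8165
Total items = 1.8165 × 23 = 41.78, rounded up to 42.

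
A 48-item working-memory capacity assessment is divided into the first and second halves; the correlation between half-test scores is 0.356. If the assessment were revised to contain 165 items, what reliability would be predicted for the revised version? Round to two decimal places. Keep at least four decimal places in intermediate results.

0.79

Spearman-Brown correction (n = 2): r_full = 2·0.356/(1 + 0.356) = 0.5251
Length factor from 48 to 165 items: n = 165/48 = 3.4375
r_new = n·r_full / (1 + (n − 1)·r_full) = 1.8050 / 2.2799 ≈ 0.7917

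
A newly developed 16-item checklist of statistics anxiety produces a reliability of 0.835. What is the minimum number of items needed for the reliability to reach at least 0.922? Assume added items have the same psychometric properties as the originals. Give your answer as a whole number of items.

n = 0.922 × (1 − 0.835) / [ 0.835 × (1 − 0.922) ]
  = 0.152130 / 0.065130 = 2.3358
So the test needs 2.3358 × 16 ≈ 37.37 items; rounding up, 38.

38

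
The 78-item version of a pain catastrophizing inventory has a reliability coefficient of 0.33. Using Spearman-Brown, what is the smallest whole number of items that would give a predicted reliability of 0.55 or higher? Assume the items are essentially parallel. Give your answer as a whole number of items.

194

Rearranging the Spearman-Brown formula for n,
n = r_target (1 − r_old) / [ r_old (1 − r_target) ]
n = [0.55 × 0.67] / [0.33 × 0.45]
n = 0.3685 / 0.1485 ≈ 2.4815
So the test needs 2.4815 × 78 ≈ 193.56 items; rounding up, 194.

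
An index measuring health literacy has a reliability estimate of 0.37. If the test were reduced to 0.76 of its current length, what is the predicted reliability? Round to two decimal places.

0.31

Apply the Spearman-Brown prophecy formula, r' = nr / [1 + (n − 1)r]:
r_new = 0.76·0.37 / [1 + (0.76 − 1)·0.37]
     = 0.2812 / 0.9112 = 0.3086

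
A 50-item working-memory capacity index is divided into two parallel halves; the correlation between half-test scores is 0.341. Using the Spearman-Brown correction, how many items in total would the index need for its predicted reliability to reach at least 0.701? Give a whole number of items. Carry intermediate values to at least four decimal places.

114

Corrected full-test reliability: r_full = 2 × 0.341 / (1 + 0.341) ≈ 0.5086
n = r_tgt(1 − r_full) / [r_full(1 − r_tgt)] = 0.701 × 0.4914 / (0.5086 × 0.299) ≈ 2.2652
Required items = 2.2652 × 50 = 113.26, so 114 items.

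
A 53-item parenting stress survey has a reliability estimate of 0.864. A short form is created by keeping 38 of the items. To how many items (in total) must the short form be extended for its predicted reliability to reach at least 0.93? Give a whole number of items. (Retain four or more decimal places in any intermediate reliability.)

Short-form reliability: n = 38/53 = 0.7170; r_38 = n·r/(1+(n−1)r) ≈ 0.8200
Then solve for n' with r_old = 0.8200, r_target = 0.93: n' = 0.93(1 − 0.8200)/[0.8200(1 − 0.93)] = 2.9164
Total items = 2.9164 × 38 = 110.82, rounded up to 111.

111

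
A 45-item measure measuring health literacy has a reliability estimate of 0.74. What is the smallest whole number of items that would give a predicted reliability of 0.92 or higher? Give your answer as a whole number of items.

Rearranging the Spearman-Brown formula for n,
n = r*(1 − r) / [ r (1 − r*) ]
n = [0.92 × 0.26] / [0.74 × 0.08]
  = 0.2392 / 0.0592 = 4.0405
Items needed = n × 45 = 4.0405 × 45 ≈ 181.82 → round up to 182

182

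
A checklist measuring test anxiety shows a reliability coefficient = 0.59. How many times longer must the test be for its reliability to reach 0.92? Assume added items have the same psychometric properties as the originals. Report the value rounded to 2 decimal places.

Spearman-Brown solved for the length factor n:
n = r*(1 − r) / [ r (1 − r*) ]
n = 0.92 × (1 − 0.59) / [ 0.59 × (1 − 0.92) ]
n = 0.3772 / 0.0472 ≈ 7.9915

7.99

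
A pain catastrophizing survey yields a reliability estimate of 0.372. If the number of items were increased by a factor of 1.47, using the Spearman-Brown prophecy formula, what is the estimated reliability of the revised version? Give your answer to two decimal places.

Spearman-Brown: r_new = n·r / (1 + (n − 1)·r)
r_new = (1.47 × 0.372) / (1 + (1.47 − 1) × 0.372)
r_new = 0.5468 / 1.1748 ≈ 0.4654

0.47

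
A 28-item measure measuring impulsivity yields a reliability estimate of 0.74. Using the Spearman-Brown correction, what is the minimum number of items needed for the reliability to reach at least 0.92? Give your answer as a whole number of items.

n = 0.92(1 − 0.74) / [0.74(1 − 0.92)]
n = 0.2392 / 0.0592 ≈ 4.0405
4.0405 × 28 = 113.13 → 114 items

114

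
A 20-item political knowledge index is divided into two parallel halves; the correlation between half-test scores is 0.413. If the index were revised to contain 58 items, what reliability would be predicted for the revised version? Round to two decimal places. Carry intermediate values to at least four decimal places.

0.80

Full-test reliability from the split-half r: r_full = 2(0.413)/(1 + 0.413) = 0.5846
Length factor from 20 to 58 items: n = 58/20 = 2.9000
r_new = n·r_full / (1 + (n − 1)·r_full) = 1.6953 / 2.1107 ≈ 0.8032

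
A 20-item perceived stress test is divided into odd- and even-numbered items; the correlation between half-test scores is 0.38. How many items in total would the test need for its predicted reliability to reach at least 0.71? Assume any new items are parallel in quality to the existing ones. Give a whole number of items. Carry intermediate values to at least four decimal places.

40

Corrected full-test reliability: r_full = 2 × 0.38 / (1 + 0.38) ≈ 0.5507
Solve Spearman-Brown for n: n = 0.71(1 − 0.5507) / [0.5507(1 − 0.71)] = 1.9975
Required items = 1.9975 × 20 = 39.95, so 40 items.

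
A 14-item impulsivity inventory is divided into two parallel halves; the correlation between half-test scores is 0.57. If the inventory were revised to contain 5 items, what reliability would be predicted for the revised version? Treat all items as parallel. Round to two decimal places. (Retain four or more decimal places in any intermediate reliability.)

First correct the split-half correlation to full-test reliability: r_full = 2 × 0.57 / (1 + 0.57) ≈ 0.7261
Then adjust to 5 items: n = 5/14 = 0.3571
r_new = n·r_full / (1 + (n − 1)·r_full) = 0.2593 / 0.5332 ≈ 0.4863

0.49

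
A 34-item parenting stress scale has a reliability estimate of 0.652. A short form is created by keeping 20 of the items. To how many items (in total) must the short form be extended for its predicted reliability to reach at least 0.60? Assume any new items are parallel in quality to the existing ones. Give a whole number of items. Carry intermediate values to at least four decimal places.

Short-form reliability: n = 20/34 = 0.5882; r_20 = n·r/(1+(n−1)r) ≈ 0.5243
Length factor from the short form to reach 0.60: n' = 0.60(1 − 0.5243) / [0.5243(1 − 0.60)] ≈ 1.3610
Total items = 1.3610 × 20 = 27.22, rounded up to 28.

28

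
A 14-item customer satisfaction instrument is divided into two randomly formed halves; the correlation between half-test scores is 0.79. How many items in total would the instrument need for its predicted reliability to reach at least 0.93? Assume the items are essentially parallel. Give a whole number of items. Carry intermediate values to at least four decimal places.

r_full = 2(0.79)/(1 + 0.79) = 0.8827
n = r_tgt(1 − r_full) / [r_full(1 − r_tgt)] = 0.93 × 0.1173 / (0.8827 × 0.07) ≈ 1.7655
Required items = 1.7655 × 14 = 24.72, so 25 items.

25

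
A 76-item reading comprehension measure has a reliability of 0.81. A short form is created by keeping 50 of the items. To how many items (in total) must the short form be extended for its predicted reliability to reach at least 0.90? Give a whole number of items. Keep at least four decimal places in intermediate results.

161

First, r for the 50-item form: n = 50/76 = 0.6579, so r_50 = 0.6579·0.81/(1 + (0.6579 − 1)·0.81) = 0.7372
Then solve for n' with r_old = 0.7372, r_target = 0.90: n' = 0.90(1 − 0.7372)/[0.7372(1 − 0.90)] = 3.2084
Total items = 3.2084 × 50 = 160.42, rounded up to 161.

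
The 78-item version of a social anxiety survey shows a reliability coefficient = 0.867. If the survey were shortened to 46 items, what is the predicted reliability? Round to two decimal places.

n = 46/78 = 0.5897
r_new = (0.5897 × 0.867) / (1 + (0.5897 − 1) × 0.867)
     = 0.5113 / 0.6443 = 0.7936

0.79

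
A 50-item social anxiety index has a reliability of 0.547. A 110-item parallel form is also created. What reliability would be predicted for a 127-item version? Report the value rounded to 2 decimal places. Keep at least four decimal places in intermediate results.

The 110-item form is not needed; work directly from the 50-item form with n = 127/50 = 2.5400.
r_{127} = n·r / (1 + (n − 1)·r) = 1.3894 / 1.8424 ≈ 0.7541

0.75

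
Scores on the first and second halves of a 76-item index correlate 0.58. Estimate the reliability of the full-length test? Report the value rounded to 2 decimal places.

Apply the Spearman-Brown correction with n = 2:
r_full = 2(0.58) / (1 + 0.58)
       = 1.1600 / 1.5800 = 0.7342

0.73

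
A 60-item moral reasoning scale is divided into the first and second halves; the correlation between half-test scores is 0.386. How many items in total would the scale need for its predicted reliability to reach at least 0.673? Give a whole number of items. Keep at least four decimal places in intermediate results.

r_full = 2(0.386)/(1 + 0.386) = 0.5570
n = r_tgt(1 − r_full) / [r_full(1 − r_tgt)] = 0.673 × 0.4430 / (0.5570 × 0.327) ≈ 1.6369
Items = 1.6369 × 60 ≈ 98.21 → 99

99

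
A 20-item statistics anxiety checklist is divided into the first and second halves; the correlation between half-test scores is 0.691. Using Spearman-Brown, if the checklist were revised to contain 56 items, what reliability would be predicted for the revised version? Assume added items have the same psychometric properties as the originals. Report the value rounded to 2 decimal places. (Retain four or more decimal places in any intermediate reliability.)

0.93

Full-test reliability from the split-half r: r_full = 2(0.691)/(1 + 0.691) = 0.8173
Then adjust to 56 items: n = 56/20 = 2.8000
r_new = n·r_full / (1 + (n − 1)·r_full) = 2.2884 / 2.4711 ≈ 0.9261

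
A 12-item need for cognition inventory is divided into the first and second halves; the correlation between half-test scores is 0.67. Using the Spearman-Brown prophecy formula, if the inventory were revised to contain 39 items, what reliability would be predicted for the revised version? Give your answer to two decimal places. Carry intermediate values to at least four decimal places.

Spearman-Brown correction (n = 2): r_full = 2·0.67/(1 + 0.67) = 0.8024
Then adjust to 39 items: n = 39/12 = 3.2500
r_new = n·r_full / (1 + (n − 1)·r_full) = 2.6078 / 2.8054 ≈ 0.9296

0.93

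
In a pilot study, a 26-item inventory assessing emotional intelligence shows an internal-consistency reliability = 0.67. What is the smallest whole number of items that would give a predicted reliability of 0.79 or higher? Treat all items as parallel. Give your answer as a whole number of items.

49

n = [0.79 × 0.33] / [0.67 × 0.21]
n = 0.2607 / 0.1407 ≈ 1.8529
1.8529 × 26 = 48.18 → 49 items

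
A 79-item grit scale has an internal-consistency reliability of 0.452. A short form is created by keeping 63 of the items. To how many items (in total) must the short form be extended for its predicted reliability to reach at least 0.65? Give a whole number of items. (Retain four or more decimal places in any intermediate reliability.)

178

Short-form reliability: n = 63/79 = 0.7975; r_63 = n·r/(1+(n−1)r) ≈ 0.3968
Then solve for n' with r_old = 0.3968, r_target = 0.65: n' = 0.65(1 − 0.3968)/[0.3968(1 − 0.65)] = 2.8232
Total items = 2.8232 × 63 = 177.86, rounded up to 178.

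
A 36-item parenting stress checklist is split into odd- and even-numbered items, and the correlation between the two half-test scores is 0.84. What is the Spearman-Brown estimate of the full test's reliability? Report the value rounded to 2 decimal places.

The full test is twice the length of either half (n = 2).
r_full = 2(0.84) / (1 + 0.84)
r_full = 1.6800 / 1.8400 ≈ 0.9130

0.91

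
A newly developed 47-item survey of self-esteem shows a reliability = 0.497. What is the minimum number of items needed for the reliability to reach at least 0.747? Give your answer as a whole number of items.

Spearman-Brown solved for the length factor n:
n = r*(1 − r) / [ r (1 − r*) ]
n = [0.747 × 0.503] / [0.497 × 0.253]
n = 0.375741 / 0.125741 ≈ 2.9882
So the test needs 2.9882 × 47 ≈ 140.45 items; rounding up, 141.

141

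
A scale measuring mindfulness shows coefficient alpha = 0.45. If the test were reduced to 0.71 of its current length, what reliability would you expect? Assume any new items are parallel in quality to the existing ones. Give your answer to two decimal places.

0.37

r_new = (0.71 × 0.45) / (1 + (0.71 − 1) × 0.45)
r_new = 0.3195 / 0.8695 ≈ 0.3675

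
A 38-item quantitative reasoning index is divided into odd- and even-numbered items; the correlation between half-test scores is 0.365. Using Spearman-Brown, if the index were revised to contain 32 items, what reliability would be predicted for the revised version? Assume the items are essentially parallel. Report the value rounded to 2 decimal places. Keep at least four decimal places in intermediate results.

0.49

First correct the split-half correlation to full-test reliability: r_full = 2 × 0.365 / (1 + 0.365) ≈ 0.5348
Length factor from 38 to 32 items: n = 32/38 = 0.8421
r_new = n·r_full / (1 + (n − 1)·r_full) = 0.4504 / 0.9156 ≈ 0.4919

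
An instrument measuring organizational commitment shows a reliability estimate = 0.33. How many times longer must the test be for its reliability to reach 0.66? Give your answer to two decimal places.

3.94

Spearman-Brown solved for the length factor n:
n = r*(1 − r) / [ r (1 − r*) ]
n = [0.66 × 0.67] / [0.33 × 0.34]
  = 0.4422 / 0.1122 = 3.9412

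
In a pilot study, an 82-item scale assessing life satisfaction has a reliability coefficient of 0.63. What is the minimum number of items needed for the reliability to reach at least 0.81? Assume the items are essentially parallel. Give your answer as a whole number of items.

n = 0.81 × (1 − 0.63) / [ 0.63 × (1 − 0.81) ]
n = 0.2997 / 0.1197 ≈ 2.5038
2.5038 × 82 = 205.31 → 206 items

206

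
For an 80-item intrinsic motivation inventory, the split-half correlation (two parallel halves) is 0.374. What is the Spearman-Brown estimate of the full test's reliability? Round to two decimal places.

0.54

Apply the Spearman-Brown correction with n = 2:
r_full = 2(0.374) / (1 + 0.374)
       = 0.7480 / 1.3740 = 0.5444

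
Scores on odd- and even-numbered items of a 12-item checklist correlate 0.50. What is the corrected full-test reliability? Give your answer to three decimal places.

0.667

Apply the Spearman-Brown correction with n = 2:
r_full = 2r_hh / (1 + r_hh) = 2 × 0.50 / (1 + 0.50)
r_full = 1.0000 / 1.5000 ≈ 0.6667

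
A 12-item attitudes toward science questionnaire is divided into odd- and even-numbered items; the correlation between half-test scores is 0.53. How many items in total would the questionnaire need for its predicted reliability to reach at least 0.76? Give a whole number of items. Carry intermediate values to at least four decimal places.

r_full = 2(0.53)/(1 + 0.53) = 0.6928
n = r_tgt(1 − r_full) / [r_full(1 − r_tgt)] = 0.76 × 0.3072 / (0.6928 × 0.24) ≈ 1.4042
Required items = 1.4042 × 12 = 16.85, so 17 items.

17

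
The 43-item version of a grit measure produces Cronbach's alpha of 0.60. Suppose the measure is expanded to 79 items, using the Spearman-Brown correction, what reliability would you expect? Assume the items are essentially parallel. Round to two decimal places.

0.73

The new length is 79/43 = 1.8372 times the old.
By Spearman-Brown, r_new = n r / (1 + (n − 1) r).
r_new = (1.8372 × 0.60) / (1 + (1.8372 − 1) × 0.60)
r_new = 1.1023 / 1.5023 ≈ 0.7337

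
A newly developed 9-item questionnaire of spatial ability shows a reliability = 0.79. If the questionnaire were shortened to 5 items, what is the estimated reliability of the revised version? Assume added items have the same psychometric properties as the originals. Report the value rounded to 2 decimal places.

0.68

Length ratio n = 5/9 = 0.5556
r_new = (0.5556 × 0.79) / (1 + (0.5556 − 1) × 0.79)
     = 0.4389 / 0.6489 = 0.6764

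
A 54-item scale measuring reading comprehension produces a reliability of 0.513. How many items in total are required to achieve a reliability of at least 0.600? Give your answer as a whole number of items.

77

n = 0.600(1 − 0.513) / [0.513(1 − 0.600)]
n = 0.292200 / 0.205200 ≈ 1.4240
So the test needs 1.4240 × 54 ≈ 76.90 items; rounding up, 77.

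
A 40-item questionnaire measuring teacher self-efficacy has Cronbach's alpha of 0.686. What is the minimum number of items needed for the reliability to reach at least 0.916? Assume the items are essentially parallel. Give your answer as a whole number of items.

200

Rearranging the Spearman-Brown formula for n,
n = r_target (1 − r_old) / [ r_old (1 − r_target) ]
n = [0.916 × 0.314] / [0.686 × 0.084]
  = 0.287624 / 0.057624 = 4.9914
Items needed = n × 40 = 4.9914 × 40 ≈ 199.66 → round up to 200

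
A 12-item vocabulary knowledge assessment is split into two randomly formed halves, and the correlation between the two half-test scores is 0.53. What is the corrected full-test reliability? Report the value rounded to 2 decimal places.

0.69

Each half is half the length of the full test, so the full test is n = 2 times a half.
r_full = 2r_hh / (1 + r_hh) = 2 × 0.53 / (1 + 0.53)
r_full = 1.0600 / 1.5300 ≈ 0.6928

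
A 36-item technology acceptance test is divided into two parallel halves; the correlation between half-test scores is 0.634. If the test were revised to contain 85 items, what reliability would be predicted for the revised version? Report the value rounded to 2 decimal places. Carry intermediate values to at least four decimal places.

0.89

First correct the split-half correlation to full-test reliability: r_full = 2 × 0.634 / (1 + 0.634) ≈ 0.7760
Then adjust to 85 items: n = 85/36 = 2.3611
r_new = n·r_full / (1 + (n − 1)·r_full) = 1.8322 / 2.0562 ≈ 0.8911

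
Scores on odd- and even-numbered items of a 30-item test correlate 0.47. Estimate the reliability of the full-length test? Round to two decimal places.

0.64

The full test is twice the length of either half (n = 2).
r_full = 2r_hh / (1 + r_hh) = 2 × 0.47 / (1 + 0.47)
r_full = 0.9400 / 1.4700 ≈ 0.6395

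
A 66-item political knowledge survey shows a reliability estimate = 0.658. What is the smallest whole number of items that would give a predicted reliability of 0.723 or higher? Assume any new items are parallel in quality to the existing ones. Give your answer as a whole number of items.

Rearranging the Spearman-Brown formula for n,
n = r*(1 − r) / [ r (1 − r*) ]
n = [0.723 × 0.342] / [0.658 × 0.277]
  = 0.247266 / 0.182266 = 1.3566
1.3566 × 66 = 89.54 → 90 items

90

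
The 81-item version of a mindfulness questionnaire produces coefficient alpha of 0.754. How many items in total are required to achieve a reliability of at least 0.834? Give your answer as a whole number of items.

133

Rearranging the Spearman-Brown formula for n,
n = r*(1 − r) / [ r (1 − r*) ]
n = 0.834 × (1 − 0.754) / [ 0.754 × (1 − 0.834) ]
  = 0.205164 / 0.125164 = 1.6392
So the test needs 1.6392 × 81 ≈ 132.78 items; rounding up, 133.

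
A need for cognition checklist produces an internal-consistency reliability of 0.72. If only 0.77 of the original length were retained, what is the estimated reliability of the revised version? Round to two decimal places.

0.66

Spearman-Brown: r_new = n·r / (1 + (n − 1)·r)
r_new = (0.77 × 0.72) / (1 + (0.77 − 1) × 0.72)
r_new = 0.5544 / 0.8344 ≈ 0.6644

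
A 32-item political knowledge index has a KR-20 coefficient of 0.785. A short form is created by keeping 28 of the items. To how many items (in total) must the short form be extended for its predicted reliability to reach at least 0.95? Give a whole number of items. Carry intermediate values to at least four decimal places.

167

Short-form reliability: n = 28/32 = 0.8750; r_28 = n·r/(1+(n−1)r) ≈ 0.7616
Then solve for n' with r_old = 0.7616, r_target = 0.95: n' = 0.95(1 − 0.7616)/[0.7616(1 − 0.95)] = 5.9475
Total items = 5.9475 × 28 = 166.53, rounded up to 167.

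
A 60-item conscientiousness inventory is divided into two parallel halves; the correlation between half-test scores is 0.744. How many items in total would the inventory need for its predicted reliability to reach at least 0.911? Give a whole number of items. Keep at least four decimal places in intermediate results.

r_full = 2(0.744)/(1 + 0.744) = 0.8532
Solve Spearman-Brown for n: n = 0.911(1 − 0.8532) / [0.8532(1 − 0.911)] = 1.7612
Items = 1.7612 × 60 ≈ 105.67 → 106

106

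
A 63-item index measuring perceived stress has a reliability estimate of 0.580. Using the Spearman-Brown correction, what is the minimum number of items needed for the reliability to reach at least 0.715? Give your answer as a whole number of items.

Invert Spearman-Brown to solve for n:
n = r*(1 − r) / [ r (1 − r*) ]
n = [0.715 × 0.420] / [0.580 × 0.285]
n = 0.300300 / 0.165300 ≈ 1.8167
So the test needs 1.8167 × 63 ≈ 114.45 items; rounding up, 115.

115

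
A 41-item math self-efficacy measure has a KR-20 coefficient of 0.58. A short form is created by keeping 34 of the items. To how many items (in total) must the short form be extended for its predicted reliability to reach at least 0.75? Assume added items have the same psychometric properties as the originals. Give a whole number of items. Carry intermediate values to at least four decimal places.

Short-form reliability: n = 34/41 = 0.8293; r_34 = n·r/(1+(n−1)r) ≈ 0.5338
Length factor from the short form to reach 0.75: n' = 0.75(1 − 0.5338) / [0.5338(1 − 0.75)] ≈ 2.6201
Total items = 2.6201 × 34 = 89.08, rounded up to 90.

90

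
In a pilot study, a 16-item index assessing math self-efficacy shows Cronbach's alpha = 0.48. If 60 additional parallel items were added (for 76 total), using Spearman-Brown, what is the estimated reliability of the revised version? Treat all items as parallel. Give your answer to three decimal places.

0.814

The new length is 76/16 = 4.75 times the old.
Spearman-Brown: r_new = n·r / (1 + (n − 1)·r)
r_new = 4.75·0.48 / [1 + (4.75 − 1)·0.48]
     = 2.2800 / 2.8000 = 0.8143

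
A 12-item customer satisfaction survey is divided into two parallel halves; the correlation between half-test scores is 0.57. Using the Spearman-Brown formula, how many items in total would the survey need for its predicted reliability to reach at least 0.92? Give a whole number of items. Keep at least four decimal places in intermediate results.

53

r_full = 2(0.57)/(1 + 0.57) = 0.7261
Solve Spearman-Brown for n: n = 0.92(1 − 0.7261) / [0.7261(1 − 0.92)] = 4.3380
Required items = 4.3380 × 12 = 52.06, so 53 items.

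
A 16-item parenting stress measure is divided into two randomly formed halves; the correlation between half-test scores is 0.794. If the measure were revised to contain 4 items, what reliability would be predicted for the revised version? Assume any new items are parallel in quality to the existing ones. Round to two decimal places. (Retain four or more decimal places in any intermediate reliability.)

Full-test reliability from the split-half r: r_full = 2(0.794)/(1 + 0.794) = 0.8852
Then adjust to 4 items: n = 4/16 = 0.2500
r_new = n·r_full / (1 + (n − 1)·r_full) = 0.2213 / 0.3361 ≈ 0.6584

0.66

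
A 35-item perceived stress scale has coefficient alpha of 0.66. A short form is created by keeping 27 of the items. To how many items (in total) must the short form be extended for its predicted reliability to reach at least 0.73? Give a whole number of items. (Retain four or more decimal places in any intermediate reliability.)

49

Short-form reliability: n = 27/35 = 0.7714; r_27 = n·r/(1+(n−1)r) ≈ 0.5996
Then solve for n' with r_old = 0.5996, r_target = 0.73: n' = 0.73(1 − 0.5996)/[0.5996(1 − 0.73)] = 1.8055
Items = 1.8055 × 27 ≈ 48.75 → 49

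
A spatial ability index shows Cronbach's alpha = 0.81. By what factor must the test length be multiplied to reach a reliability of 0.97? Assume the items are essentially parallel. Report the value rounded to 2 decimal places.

Rearranging the Spearman-Brown formula for n,
n = r_target (1 − r_old) / [ r_old (1 − r_target) ]
n = 0.97(1 − 0.81) / [0.81(1 − 0.97)]
  = 0.1843 / 0.0243 = 7.5844

7.58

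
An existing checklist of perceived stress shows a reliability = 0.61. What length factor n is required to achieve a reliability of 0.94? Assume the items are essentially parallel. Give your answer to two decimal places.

Invert Spearman-Brown to solve for n:
n = r_target (1 − r_old) / [ r_old (1 − r_target) ]
n = 0.94 × (1 − 0.61) / [ 0.61 × (1 − 0.94) ]
  = 0.3666 / 0.0366 = 10.0164

10.02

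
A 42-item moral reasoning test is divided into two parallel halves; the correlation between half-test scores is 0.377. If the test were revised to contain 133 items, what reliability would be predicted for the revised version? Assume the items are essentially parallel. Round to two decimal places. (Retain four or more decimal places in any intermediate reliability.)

0.79

Full-test reliability from the split-half r: r_full = 2(0.377)/(1 + 0.377) = 0.5476
Length factor from 42 to 133 items: n = 133/42 = 3.1667
r_new = n·r_full / (1 + (n − 1)·r_full) = 1.7341 / 2.1865 ≈ 0.7931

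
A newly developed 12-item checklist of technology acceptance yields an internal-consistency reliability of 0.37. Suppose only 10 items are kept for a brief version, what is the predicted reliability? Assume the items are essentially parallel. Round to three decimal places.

0.329

n = 10/12 = 0.8333
By Spearman-Brown, r_new = n r / (1 + (n − 1) r).
r_new = 0.8333·0.37 / [1 + (0.8333 − 1)·0.37]
r_new = 0.3083 / 0.9383 ≈ 0.3286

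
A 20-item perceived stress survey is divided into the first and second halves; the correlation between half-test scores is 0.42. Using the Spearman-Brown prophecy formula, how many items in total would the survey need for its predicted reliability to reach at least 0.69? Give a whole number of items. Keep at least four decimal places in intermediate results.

r_full = 2(0.42)/(1 + 0.42) = 0.5915
n = r_tgt(1 − r_full) / [r_full(1 − r_tgt)] = 0.69 × 0.4085 / (0.5915 × 0.31) ≈ 1.5372
Required items = 1.5372 × 20 = 30.74, so 31 items.

31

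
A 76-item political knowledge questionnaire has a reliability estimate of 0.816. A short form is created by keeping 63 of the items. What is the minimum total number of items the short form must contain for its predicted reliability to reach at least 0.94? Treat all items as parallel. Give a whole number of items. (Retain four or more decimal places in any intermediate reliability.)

269

First, r for the 63-item form: n = 63/76 = 0.8289, so r_63 = 0.8289·0.816/(1 + (0.8289 − 1)·0.816) = 0.7861
Length factor from the short form to reach 0.94: n' = 0.94(1 − 0.7861) / [0.7861(1 − 0.94)] ≈ 4.2629
Items = 4.2629 × 63 ≈ 268.56 → 269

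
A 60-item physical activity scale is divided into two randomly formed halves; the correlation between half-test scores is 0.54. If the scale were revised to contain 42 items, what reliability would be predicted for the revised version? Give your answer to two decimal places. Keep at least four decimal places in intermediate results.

Full-test reliability from the split-half r: r_full = 2(0.54)/(1 + 0.54) = 0.7013
Then adjust to 42 items: n = 42/60 = 0.7000
r_new = n·r_full / (1 + (n − 1)·r_full) = 0.4909 / 0.7896 ≈ 0.6217

0.62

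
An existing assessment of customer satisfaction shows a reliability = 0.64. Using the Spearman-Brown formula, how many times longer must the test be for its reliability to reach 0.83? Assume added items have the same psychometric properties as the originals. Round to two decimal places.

Rearranging the Spearman-Brown formula for n,
n = r*(1 − r) / [ r (1 − r*) ]
n = 0.83(1 − 0.64) / [0.64(1 − 0.83)]
n = 0.2988 / 0.1088 ≈ 2.7463

2.75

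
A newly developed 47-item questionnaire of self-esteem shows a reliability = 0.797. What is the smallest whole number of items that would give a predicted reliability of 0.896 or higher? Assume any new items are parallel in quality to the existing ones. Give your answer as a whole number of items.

104

n = [0.896 × 0.203] / [0.797 × 0.104]
n = 0.181888 / 0.082888 ≈ 2.1944
So the test needs 2.1944 × 47 ≈ 103.14 items; rounding up, 104.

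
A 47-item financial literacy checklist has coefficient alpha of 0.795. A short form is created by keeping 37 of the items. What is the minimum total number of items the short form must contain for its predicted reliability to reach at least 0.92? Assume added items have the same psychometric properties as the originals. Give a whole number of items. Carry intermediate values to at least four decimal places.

140

Short-form reliability: n = 37/47 = 0.7872; r_37 = n·r/(1+(n−1)r) ≈ 0.7533
Then solve for n' with r_old = 0.7533, r_target = 0.92: n' = 0.92(1 − 0.7533)/[0.7533(1 − 0.92)] = 3.7662
Items = 3.7662 × 37 ≈ 139.35 → 140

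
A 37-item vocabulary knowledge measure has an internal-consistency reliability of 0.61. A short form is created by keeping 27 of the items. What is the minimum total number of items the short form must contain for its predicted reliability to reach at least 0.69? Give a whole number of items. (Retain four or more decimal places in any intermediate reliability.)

53

Short-form reliability: n = 27/37 = 0.7297; r_27 = n·r/(1+(n−1)r) ≈ 0.5330
Length factor from the short form to reach 0.69: n' = 0.69(1 − 0.5330) / [0.5330(1 − 0.69)] ≈ 1.9502
Items = 1.9502 × 27 ≈ 52.66 → 53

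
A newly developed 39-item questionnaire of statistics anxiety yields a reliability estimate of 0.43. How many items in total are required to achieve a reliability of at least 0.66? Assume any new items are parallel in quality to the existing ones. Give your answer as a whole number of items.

Spearman-Brown solved for the length factor n:
n = r_target (1 − r_old) / [ r_old (1 − r_target) ]
n = 0.66 × (1 − 0.43) / [ 0.43 × (1 − 0.66) ]
n = 0.3762 / 0.1462 ≈ 2.5732
2.5732 × 39 = 100.35 → 101 items

101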